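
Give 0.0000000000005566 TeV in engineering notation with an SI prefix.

= 556.6 × 10⁻³ eV; 10⁻³ is milli.

556.6 meV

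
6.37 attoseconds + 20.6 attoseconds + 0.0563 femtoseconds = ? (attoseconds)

83.27 attoseconds

In attoseconds:
  6.37 attoseconds → 6.37
  20.6 attoseconds → 20.6
  0.0563 femtoseconds = 0.0563 × 10^3 attoseconds = 56.3
Sum: 6.37 + 20.6 + 56.3 = 83.27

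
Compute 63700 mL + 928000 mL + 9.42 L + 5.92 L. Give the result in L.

1007.04 L

In L:
  63700 mL = 63700 × 10⁻³ L = 63.7
  928000 mL = 928000 × 10⁻³ L = 928
  9.42 L → 9.42
  5.92 L → 5.92
Sum: 63.7 + 928 + 9.42 + 5.92 = 1007.04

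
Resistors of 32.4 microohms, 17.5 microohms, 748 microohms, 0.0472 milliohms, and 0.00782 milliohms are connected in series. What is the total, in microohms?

In microohms:
  32.4 microohms → 32.4
  17.5 microohms → 17.5
  748 microohms → 748
  0.0472 milliohms = 0.0472 × 10³ microohms = 47.2
  0.00782 milliohms = 0.00782 × 10³ microohms = 7.82
Sum: 32.4 + 17.5 + 748 + 47.2 + 7.82 = 852.92

852.92 microohms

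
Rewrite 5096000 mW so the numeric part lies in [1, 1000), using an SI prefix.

= 5.096e3 W; 1e3 is kilo.

5.096 kW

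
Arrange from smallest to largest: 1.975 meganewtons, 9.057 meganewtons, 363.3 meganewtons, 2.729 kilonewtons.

2.729 kilonewtons < 1.975 meganewtons < 9.057 meganewtons < 363.3 meganewtons

1.975 meganewtons = 1975000 newtons
9.057 meganewtons = 9057000 newtons
363.3 meganewtons = 363300000 newtons
2.729 kilonewtons = 2729 newtons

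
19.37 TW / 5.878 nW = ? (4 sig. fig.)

(19.37 × 10¹²) / (5.878 × 10⁻⁹) = 3.2953 × 10²¹

3295000000000000000000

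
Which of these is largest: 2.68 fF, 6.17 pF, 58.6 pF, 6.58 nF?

2.68 fF = 0.00000000000000268 F
6.17 pF = 0.00000000000617 F
58.6 pF = 0.0000000000586 F
6.58 nF = 0.00000000658 F

6.58 nF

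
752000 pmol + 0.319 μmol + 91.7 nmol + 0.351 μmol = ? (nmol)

In nmol:
  752000 pmol = 752000 × 10^-3 nmol = 752
  0.319 μmol = 0.319 × 10^3 nmol = 319
  91.7 nmol → 91.7
  0.351 μmol = 0.351 × 10^3 nmol = 351
Sum: 752 + 319 + 91.7 + 351 = 1513.7

1513.7 nmol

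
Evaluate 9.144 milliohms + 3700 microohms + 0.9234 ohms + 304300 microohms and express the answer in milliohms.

1240.544 milliohms

In milliohms:
  9.144 milliohms → 9.144
  3700 microohms = 3700 × 10^-3 milliohms = 3.7
  0.9234 ohms = 0.9234 × 10^3 milliohms = 923.4
  304300 microohms = 304300 × 10^-3 milliohms = 304.3
Sum: 9.144 + 3.7 + 923.4 + 304.3 = 1240.544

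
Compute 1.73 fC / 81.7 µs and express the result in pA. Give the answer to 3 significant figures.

21.2 pA

(1.73 × 10⁻¹⁵) / (81.7 × 10⁻⁶) = 0.021175 × 10⁻⁹ A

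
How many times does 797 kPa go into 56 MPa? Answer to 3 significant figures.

70.3

(56 × 10⁶) / (797 × 10³) = 0.07026 × 10³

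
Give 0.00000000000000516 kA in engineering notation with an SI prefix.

5.16 pA

= 5.16e-12 A; 1e-12 is pico.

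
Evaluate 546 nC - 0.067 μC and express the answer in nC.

In nC:
  546 nC → 546
  0.067 μC = 0.067 × 10^3 nC = 67
Difference: 546 - 67 = 479

479 nC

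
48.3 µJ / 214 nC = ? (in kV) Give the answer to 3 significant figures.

0.226 kV

(48.3 × 10^-6) / (214 × 10^-9) = 0.2257 × 10^3 V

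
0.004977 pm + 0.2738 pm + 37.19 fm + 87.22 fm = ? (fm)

403.187 fm

In fm:
  0.004977 pm = 0.004977 × 10³ fm = 4.977
  0.2738 pm = 0.2738 × 10³ fm = 273.8
  37.19 fm → 37.19
  87.22 fm → 87.22
Sum: 4.977 + 273.8 + 37.19 + 87.22 = 403.187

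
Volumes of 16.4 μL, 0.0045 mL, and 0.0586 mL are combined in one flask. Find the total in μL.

In μL:
  16.4 μL → 16.4
  0.0045 mL = 0.0045 × 10^3 μL = 4.5
  0.0586 mL = 0.0586 × 10^3 μL = 58.6
Sum: 16.4 + 4.5 + 58.6 = 79.5

79.5 μL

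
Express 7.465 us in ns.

micro = 10⁻⁶, nano = 10⁻⁹; factor is 10³.
7.465 × 10³ = 7465

7465 ns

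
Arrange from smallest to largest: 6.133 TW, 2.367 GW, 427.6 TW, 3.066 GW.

2.367 GW < 3.066 GW < 6.133 TW < 427.6 TW

6.133 TW = 6133000000000 W
2.367 GW = 2367000000 W
427.6 TW = 427600000000000 W
3.066 GW = 3066000000 W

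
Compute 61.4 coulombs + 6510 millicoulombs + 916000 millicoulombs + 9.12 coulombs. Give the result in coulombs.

In coulombs:
  61.4 coulombs → 61.4
  6510 millicoulombs = 6510 × 10^-3 coulombs = 6.51
  916000 millicoulombs = 916000 × 10^-3 coulombs = 916
  9.12 coulombs → 9.12
Sum: 61.4 + 6.51 + 916 + 9.12 = 993.03

993.03 coulombs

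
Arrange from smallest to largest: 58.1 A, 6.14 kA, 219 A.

58.1 A < 219 A < 6.14 kA

58.1 A = 58.1 A
6.14 kA = 6140 A
219 A = 219 A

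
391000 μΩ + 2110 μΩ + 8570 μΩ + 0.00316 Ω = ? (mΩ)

404.84 mΩ

In mΩ:
  391000 μΩ = 391000 × 10⁻³ mΩ = 391
  2110 μΩ = 2110 × 10⁻³ mΩ = 2.11
  8570 μΩ = 8570 × 10⁻³ mΩ = 8.57
  0.00316 Ω = 0.00316 × 10³ mΩ = 3.16
Sum: 391 + 2.11 + 8.57 + 3.16 = 404.84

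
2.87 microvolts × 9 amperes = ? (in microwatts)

2.87 × 10^-6 × 9 = 25.83 × 10^-6 W

25.83 microwatts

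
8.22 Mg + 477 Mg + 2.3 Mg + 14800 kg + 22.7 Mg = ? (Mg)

525.02 Mg

In Mg:
  8.22 Mg → 8.22
  477 Mg → 477
  2.3 Mg → 2.3
  14800 kg = 14800e-3 Mg = 14.8
  22.7 Mg → 22.7
Sum: 8.22 + 477 + 2.3 + 14.8 + 22.7 = 525.02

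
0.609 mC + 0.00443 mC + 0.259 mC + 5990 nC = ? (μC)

In μC:
  0.609 mC = 0.609 × 10^3 μC = 609
  0.00443 mC = 0.00443 × 10^3 μC = 4.43
  0.259 mC = 0.259 × 10^3 μC = 259
  5990 nC = 5990 × 10^-3 μC = 5.99
Sum: 609 + 4.43 + 259 + 5.99 = 878.42

878.42 μC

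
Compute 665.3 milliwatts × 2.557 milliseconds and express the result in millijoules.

1.7011721 millijoules

665.3e-3 × 2.557e-3 = 1701.1721e-6 J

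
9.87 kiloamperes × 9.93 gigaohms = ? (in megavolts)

98009100 megavolts

9.87 × 10³ × 9.93 × 10⁹ = 98.0091 × 10¹² V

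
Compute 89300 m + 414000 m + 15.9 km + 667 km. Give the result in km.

In km:
  89300 m = 89300 × 10^-3 km = 89.3
  414000 m = 414000 × 10^-3 km = 414
  15.9 km → 15.9
  667 km → 667
Sum: 89.3 + 414 + 15.9 + 667 = 1186.2

1186.2 km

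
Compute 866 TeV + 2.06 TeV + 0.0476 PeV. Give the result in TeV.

915.66 TeV

In TeV:
  866 TeV → 866
  2.06 TeV → 2.06
  0.0476 PeV = 0.0476 × 10³ TeV = 47.6
Sum: 866 + 2.06 + 47.6 = 915.66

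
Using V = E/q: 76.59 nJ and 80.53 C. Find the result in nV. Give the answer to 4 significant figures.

(76.59 × 10⁻⁹) / (80.53) = 0.951074 × 10⁻⁹ V

0.9511 nV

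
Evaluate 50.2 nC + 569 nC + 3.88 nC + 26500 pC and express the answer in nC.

649.58 nC

In nC:
  50.2 nC → 50.2
  569 nC → 569
  3.88 nC → 3.88
  26500 pC = 26500 × 10⁻³ nC = 26.5
Sum: 50.2 + 569 + 3.88 + 26.5 = 649.58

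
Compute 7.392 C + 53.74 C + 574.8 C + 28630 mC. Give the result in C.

In C:
  7.392 C → 7.392
  53.74 C → 53.74
  574.8 C → 574.8
  28630 mC = 28630e-3 C = 28.63
Sum: 7.392 + 53.74 + 574.8 + 28.63 = 664.562

664.562 C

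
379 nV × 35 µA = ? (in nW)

379 × 10^-9 × 35 × 10^-6 = 13265 × 10^-15 W

0.013265 nW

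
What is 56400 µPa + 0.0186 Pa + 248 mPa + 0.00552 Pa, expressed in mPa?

328.52 mPa

In mPa:
  56400 µPa = 56400 × 10⁻³ mPa = 56.4
  0.0186 Pa = 0.0186 × 10³ mPa = 18.6
  248 mPa → 248
  0.00552 Pa = 0.00552 × 10³ mPa = 5.52
Sum: 56.4 + 18.6 + 248 + 5.52 = 328.52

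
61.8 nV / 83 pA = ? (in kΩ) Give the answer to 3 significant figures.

(61.8 × 10^-9) / (83 × 10^-12) = 0.74458 × 10^3 Ω

0.745 kΩ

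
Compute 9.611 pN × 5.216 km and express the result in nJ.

9.611e-12 × 5.216e3 = 50.130976e-9 J

50.130976 nJ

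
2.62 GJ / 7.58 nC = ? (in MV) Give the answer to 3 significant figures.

(2.62 × 10^9) / (7.58 × 10^-9) = 0.34565 × 10^18 V

346000000000 MV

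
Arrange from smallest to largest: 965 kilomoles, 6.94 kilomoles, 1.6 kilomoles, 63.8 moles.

63.8 moles < 1.6 kilomoles < 6.94 kilomoles < 965 kilomoles

965 kilomoles = 965000 moles
6.94 kilomoles = 6940 moles
1.6 kilomoles = 1600 moles
63.8 moles = 63.8 moles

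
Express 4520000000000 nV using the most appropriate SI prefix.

4.52 kV

= 4.52 × 10³ V; 10³ is kilo.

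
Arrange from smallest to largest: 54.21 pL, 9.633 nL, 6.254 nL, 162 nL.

54.21 pL = 0.00000000005421 L
9.633 nL = 0.000000009633 L
6.254 nL = 0.000000006254 L
162 nL = 0.000000162 L

54.21 pL < 6.254 nL < 9.633 nL < 162 nL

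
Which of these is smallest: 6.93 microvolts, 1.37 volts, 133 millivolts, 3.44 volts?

6.93 microvolts = 0.00000693 volts
1.37 volts = 1.37 volts
133 millivolts = 0.133 volts
3.44 volts = 3.44 volts

6.93 microvolts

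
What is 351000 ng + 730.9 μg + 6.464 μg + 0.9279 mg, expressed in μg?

2016.264 μg

In μg:
  351000 ng = 351000 × 10⁻³ μg = 351
  730.9 μg → 730.9
  6.464 μg → 6.464
  0.9279 mg = 0.9279 × 10³ μg = 927.9
Sum: 351 + 730.9 + 6.464 + 927.9 = 2016.264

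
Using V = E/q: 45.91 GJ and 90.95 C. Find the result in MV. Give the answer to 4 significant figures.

(45.91 × 10^9) / (90.95) = 0.504783 × 10^9 V

504.8 MV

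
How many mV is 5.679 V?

5679 mV

(no prefix) = 10^0, milli = 10^-3; factor is 10^3.
5.679 × 10^3 = 5679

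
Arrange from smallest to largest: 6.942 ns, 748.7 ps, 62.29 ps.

6.942 ns = 0.000000006942 s
748.7 ps = 0.0000000007487 s
62.29 ps = 0.00000000006229 s

62.29 ps < 748.7 ps < 6.942 ns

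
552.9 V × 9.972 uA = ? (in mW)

552.9 × 9.972 × 10^-6 = 5513.5188 × 10^-6 W

5.5135188 mW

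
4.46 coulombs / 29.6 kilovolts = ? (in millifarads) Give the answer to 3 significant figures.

(4.46) / (29.6 × 10³) = 0.15068 × 10⁻³ F

0.151 millifarads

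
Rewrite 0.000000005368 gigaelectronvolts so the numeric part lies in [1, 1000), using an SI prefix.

5.368 electronvolts

= 5.368 electronvolts; mantissa already in [1, 1000).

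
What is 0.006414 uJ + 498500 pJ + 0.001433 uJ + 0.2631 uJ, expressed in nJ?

In nJ:
  0.006414 uJ = 0.006414 × 10^3 nJ = 6.414
  498500 pJ = 498500 × 10^-3 nJ = 498.5
  0.001433 uJ = 0.001433 × 10^3 nJ = 1.433
  0.2631 uJ = 0.2631 × 10^3 nJ = 263.1
Sum: 6.414 + 498.5 + 1.433 + 263.1 = 769.447

769.447 nJ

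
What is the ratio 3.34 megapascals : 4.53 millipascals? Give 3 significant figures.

(3.34 × 10^6) / (4.53 × 10^-3) = 0.7373 × 10^9

737000000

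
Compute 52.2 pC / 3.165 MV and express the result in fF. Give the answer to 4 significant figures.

(52.2 × 10⁻¹²) / (3.165 × 10⁶) = 16.4929 × 10⁻¹⁸ F

0.01649 fF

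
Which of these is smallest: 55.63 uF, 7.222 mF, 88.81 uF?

55.63 uF = 0.00005563 F
7.222 mF = 0.007222 F
88.81 uF = 0.00008881 F

55.63 uF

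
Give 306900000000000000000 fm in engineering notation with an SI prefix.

306.9 km

= 306.9 × 10^3 m; 10^3 is kilo.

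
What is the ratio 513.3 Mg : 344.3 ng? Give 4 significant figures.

1491000000000000

(513.3 × 10⁶) / (344.3 × 10⁻⁹) = 1.4909 × 10¹⁵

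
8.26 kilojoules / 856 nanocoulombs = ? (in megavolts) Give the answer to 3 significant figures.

9650 megavolts

(8.26 × 10³) / (856 × 10⁻⁹) = 0.0096495 × 10¹² V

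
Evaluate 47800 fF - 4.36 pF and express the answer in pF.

43.44 pF

In pF:
  47800 fF = 47800 × 10^-3 pF = 47.8
  4.36 pF → 4.36
Difference: 47.8 - 4.36 = 43.44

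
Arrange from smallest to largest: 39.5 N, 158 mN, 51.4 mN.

39.5 N = 39.5 N
158 mN = 0.158 N
51.4 mN = 0.0514 N

51.4 mN < 158 mN < 39.5 N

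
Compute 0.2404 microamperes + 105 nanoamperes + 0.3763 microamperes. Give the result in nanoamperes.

721.7 nanoamperes

In nanoamperes:
  0.2404 microamperes = 0.2404e3 nanoamperes = 240.4
  105 nanoamperes → 105
  0.3763 microamperes = 0.3763e3 nanoamperes = 376.3
Sum: 240.4 + 105 + 376.3 = 721.7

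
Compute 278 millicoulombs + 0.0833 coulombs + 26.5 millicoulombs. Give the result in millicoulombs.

387.8 millicoulombs

In millicoulombs:
  278 millicoulombs → 278
  0.0833 coulombs = 0.0833e3 millicoulombs = 83.3
  26.5 millicoulombs → 26.5
Sum: 278 + 83.3 + 26.5 = 387.8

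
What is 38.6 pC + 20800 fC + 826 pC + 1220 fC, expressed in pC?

In pC:
  38.6 pC → 38.6
  20800 fC = 20800e-3 pC = 20.8
  826 pC → 826
  1220 fC = 1220e-3 pC = 1.22
Sum: 38.6 + 20.8 + 826 + 1.22 = 886.62

886.62 pC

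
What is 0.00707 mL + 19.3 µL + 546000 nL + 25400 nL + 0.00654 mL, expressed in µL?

604.31 µL

In µL:
  0.00707 mL = 0.00707 × 10³ µL = 7.07
  19.3 µL → 19.3
  546000 nL = 546000 × 10⁻³ µL = 546
  25400 nL = 25400 × 10⁻³ µL = 25.4
  0.00654 mL = 0.00654 × 10³ µL = 6.54
Sum: 7.07 + 19.3 + 546 + 25.4 + 6.54 = 604.31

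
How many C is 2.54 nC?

0.00000000254 C

nano = 10^-9, (no prefix) = 10^0; factor is 10^-9.
2.54 × 10^-9 = 0.00000000254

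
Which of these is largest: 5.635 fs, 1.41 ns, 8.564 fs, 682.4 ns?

682.4 ns

5.635 fs = 0.000000000000005635 s
1.41 ns = 0.00000000141 s
8.564 fs = 0.000000000000008564 s
682.4 ns = 0.0000006824 s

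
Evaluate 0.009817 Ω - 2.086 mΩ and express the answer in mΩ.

In mΩ:
  0.009817 Ω = 0.009817e3 mΩ = 9.817
  2.086 mΩ → 2.086
Difference: 9.817 - 2.086 = 7.731

7.731 mΩ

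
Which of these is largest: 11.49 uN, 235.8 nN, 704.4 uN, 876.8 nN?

704.4 uN

11.49 uN = 0.00001149 N
235.8 nN = 0.0000002358 N
704.4 uN = 0.0007044 N
876.8 nN = 0.0000008768 N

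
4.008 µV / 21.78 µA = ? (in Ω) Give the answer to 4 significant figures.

0.1840 Ω

(4.008 × 10⁻⁶) / (21.78 × 10⁻⁶) = 0.184022 Ω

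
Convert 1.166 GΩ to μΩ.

1166000000000000 μΩ

giga = 10^9, micro = 10^-6; factor is 10^15.
1.166 × 10^15 = 1166000000000000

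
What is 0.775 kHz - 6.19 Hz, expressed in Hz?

In Hz:
  0.775 kHz = 0.775 × 10³ Hz = 775
  6.19 Hz → 6.19
Difference: 775 - 6.19 = 768.81

768.81 Hz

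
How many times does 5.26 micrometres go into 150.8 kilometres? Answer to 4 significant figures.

28670000000

(150.8 × 10³) / (5.26 × 10⁻⁶) = 28.669 × 10⁹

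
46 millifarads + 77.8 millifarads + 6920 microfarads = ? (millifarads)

130.72 millifarads

In millifarads:
  46 millifarads → 46
  77.8 millifarads → 77.8
  6920 microfarads = 6920 × 10^-3 millifarads = 6.92
Sum: 46 + 77.8 + 6.92 = 130.72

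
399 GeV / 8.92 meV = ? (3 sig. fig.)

44700000000000

(399 × 10⁹) / (8.92 × 10⁻³) = 44.73 × 10¹²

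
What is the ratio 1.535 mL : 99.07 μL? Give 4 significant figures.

(1.535 × 10⁻³) / (99.07 × 10⁻⁶) = 0.015494 × 10³

15.49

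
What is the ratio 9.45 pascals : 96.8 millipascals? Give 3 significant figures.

(9.45) / (96.8 × 10^-3) = 0.09762 × 10^3

97.6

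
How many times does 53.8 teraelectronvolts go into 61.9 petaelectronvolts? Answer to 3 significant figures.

(61.9 × 10¹⁵) / (53.8 × 10¹²) = 1.151 × 10³

1150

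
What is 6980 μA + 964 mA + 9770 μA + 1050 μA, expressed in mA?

In mA:
  6980 μA = 6980 × 10^-3 mA = 6.98
  964 mA → 964
  9770 μA = 9770 × 10^-3 mA = 9.77
  1050 μA = 1050 × 10^-3 mA = 1.05
Sum: 6.98 + 964 + 9.77 + 1.05 = 981.8

981.8 mA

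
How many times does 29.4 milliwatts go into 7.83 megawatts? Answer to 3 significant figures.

(7.83 × 10⁶) / (29.4 × 10⁻³) = 0.2663 × 10⁹

266000000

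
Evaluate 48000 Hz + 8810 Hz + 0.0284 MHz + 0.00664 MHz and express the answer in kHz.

In kHz:
  48000 Hz = 48000 × 10⁻³ kHz = 48
  8810 Hz = 8810 × 10⁻³ kHz = 8.81
  0.0284 MHz = 0.0284 × 10³ kHz = 28.4
  0.00664 MHz = 0.00664 × 10³ kHz = 6.64
Sum: 48 + 8.81 + 28.4 + 6.64 = 91.85

91.85 kHz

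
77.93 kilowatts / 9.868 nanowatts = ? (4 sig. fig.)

(77.93 × 10^3) / (9.868 × 10^-9) = 7.8972 × 10^12

7897000000000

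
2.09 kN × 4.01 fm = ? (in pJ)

8.3809 pJ

2.09 × 10³ × 4.01 × 10⁻¹⁵ = 8.3809 × 10⁻¹² J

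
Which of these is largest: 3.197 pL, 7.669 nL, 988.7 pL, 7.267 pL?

3.197 pL = 0.000000000003197 L
7.669 nL = 0.000000007669 L
988.7 pL = 0.0000000009887 L
7.267 pL = 0.000000000007267 L

7.669 nL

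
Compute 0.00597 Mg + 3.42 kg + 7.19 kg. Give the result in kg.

In kg:
  0.00597 Mg = 0.00597 × 10³ kg = 5.97
  3.42 kg → 3.42
  7.19 kg → 7.19
Sum: 5.97 + 3.42 + 7.19 = 16.58

16.58 kg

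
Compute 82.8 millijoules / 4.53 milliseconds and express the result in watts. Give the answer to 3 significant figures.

18.3 watts

(82.8 × 10⁻³) / (4.53 × 10⁻³) = 18.278 W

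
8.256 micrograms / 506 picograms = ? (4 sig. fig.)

16320

(8.256 × 10^-6) / (506 × 10^-12) = 0.016316 × 10^6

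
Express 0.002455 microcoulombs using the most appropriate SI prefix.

2.455 nanocoulombs

= 2.455 × 10⁻⁹ coulombs; 10⁻⁹ is nano.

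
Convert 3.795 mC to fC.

milli = 10^-3, femto = 10^-15; factor is 10^12.
3.795 × 10^12 = 3795000000000

3795000000000 fC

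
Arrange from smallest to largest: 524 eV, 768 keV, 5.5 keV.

524 eV = 524 eV
768 keV = 768000 eV
5.5 keV = 5500 eV

524 eV < 5.5 keV < 768 keV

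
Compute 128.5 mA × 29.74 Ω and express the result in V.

128.5 × 10⁻³ × 29.74 = 3821.59 × 10⁻³ V

3.82159 V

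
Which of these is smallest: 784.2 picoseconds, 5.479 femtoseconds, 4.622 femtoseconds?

784.2 picoseconds = 0.0000000007842 seconds
5.479 femtoseconds = 0.000000000000005479 seconds
4.622 femtoseconds = 0.000000000000004622 seconds

4.622 femtoseconds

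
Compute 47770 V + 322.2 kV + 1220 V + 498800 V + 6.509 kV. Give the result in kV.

In kV:
  47770 V = 47770 × 10^-3 kV = 47.77
  322.2 kV → 322.2
  1220 V = 1220 × 10^-3 kV = 1.22
  498800 V = 498800 × 10^-3 kV = 498.8
  6.509 kV → 6.509
Sum: 47.77 + 322.2 + 1.22 + 498.8 + 6.509 = 876.499

876.499 kV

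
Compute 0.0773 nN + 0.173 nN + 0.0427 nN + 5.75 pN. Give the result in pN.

In pN:
  0.0773 nN = 0.0773 × 10³ pN = 77.3
  0.173 nN = 0.173 × 10³ pN = 173
  0.0427 nN = 0.0427 × 10³ pN = 42.7
  5.75 pN → 5.75
Sum: 77.3 + 173 + 42.7 + 5.75 = 298.75

298.75 pN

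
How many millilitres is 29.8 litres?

(no prefix) = 10^0, milli = 10^-3; factor is 10^3.
29.8 × 10^3 = 29800

29800 millilitres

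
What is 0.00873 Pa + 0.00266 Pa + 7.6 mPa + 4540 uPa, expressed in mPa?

23.53 mPa

In mPa:
  0.00873 Pa = 0.00873 × 10³ mPa = 8.73
  0.00266 Pa = 0.00266 × 10³ mPa = 2.66
  7.6 mPa → 7.6
  4540 uPa = 4540 × 10⁻³ mPa = 4.54
Sum: 8.73 + 2.66 + 7.6 + 4.54 = 23.53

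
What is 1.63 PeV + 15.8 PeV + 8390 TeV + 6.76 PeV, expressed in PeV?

In PeV:
  1.63 PeV → 1.63
  15.8 PeV → 15.8
  8390 TeV = 8390 × 10⁻³ PeV = 8.39
  6.76 PeV → 6.76
Sum: 1.63 + 15.8 + 8.39 + 6.76 = 32.58

32.58 PeV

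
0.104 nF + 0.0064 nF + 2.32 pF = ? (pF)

In pF:
  0.104 nF = 0.104 × 10^3 pF = 104
  0.0064 nF = 0.0064 × 10^3 pF = 6.4
  2.32 pF → 2.32
Sum: 104 + 6.4 + 2.32 = 112.72

112.72 pF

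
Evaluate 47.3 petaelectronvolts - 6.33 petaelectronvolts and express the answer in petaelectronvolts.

40.97 petaelectronvolts

In petaelectronvolts:
  47.3 petaelectronvolts → 47.3
  6.33 petaelectronvolts → 6.33
Difference: 47.3 - 6.33 = 40.97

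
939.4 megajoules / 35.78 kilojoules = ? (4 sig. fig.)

26250

(939.4e6) / (35.78e3) = 26.255e3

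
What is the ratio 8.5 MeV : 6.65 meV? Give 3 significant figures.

(8.5 × 10⁶) / (6.65 × 10⁻³) = 1.278 × 10⁹

1280000000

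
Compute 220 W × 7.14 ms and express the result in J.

1.5708 J

220 × 7.14 × 10⁻³ = 1570.8 × 10⁻³ J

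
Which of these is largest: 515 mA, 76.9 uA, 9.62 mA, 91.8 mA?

515 mA

515 mA = 0.515 A
76.9 uA = 0.0000769 A
9.62 mA = 0.00962 A
91.8 mA = 0.0918 A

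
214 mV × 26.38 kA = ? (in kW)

214 × 10^-3 × 26.38 × 10^3 = 5645.32 W

5.64532 kW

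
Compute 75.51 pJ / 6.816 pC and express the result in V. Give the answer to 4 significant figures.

(75.51e-12) / (6.816e-12) = 11.0783 V

11.08 V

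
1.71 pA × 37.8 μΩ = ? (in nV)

1.71 × 10⁻¹² × 37.8 × 10⁻⁶ = 64.638 × 10⁻¹⁸ V

0.000000064638 nV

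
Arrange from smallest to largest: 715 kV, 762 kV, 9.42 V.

9.42 V < 715 kV < 762 kV

715 kV = 715000 V
762 kV = 762000 V
9.42 V = 9.42 V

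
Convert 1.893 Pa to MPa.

(no prefix) = 10⁰, mega = 10⁶; factor is 10⁻⁶.
1.893 × 10⁻⁶ = 0.000001893

0.000001893 MPa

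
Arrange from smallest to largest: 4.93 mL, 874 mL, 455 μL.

455 μL < 4.93 mL < 874 mL

4.93 mL = 0.00493 L
874 mL = 0.874 L
455 μL = 0.000455 L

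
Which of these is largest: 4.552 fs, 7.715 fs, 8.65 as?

4.552 fs = 0.000000000000004552 s
7.715 fs = 0.000000000000007715 s
8.65 as = 0.00000000000000000865 s

7.715 fs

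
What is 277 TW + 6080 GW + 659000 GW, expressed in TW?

In TW:
  277 TW → 277
  6080 GW = 6080 × 10^-3 TW = 6.08
  659000 GW = 659000 × 10^-3 TW = 659
Sum: 277 + 6.08 + 659 = 942.08

942.08 TW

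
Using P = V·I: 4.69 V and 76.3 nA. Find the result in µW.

4.69 × 76.3e-9 = 357.847e-9 W

0.357847 µW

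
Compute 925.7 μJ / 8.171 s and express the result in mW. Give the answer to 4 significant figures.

0.1133 mW

(925.7e-6) / (8.171) = 113.291e-6 W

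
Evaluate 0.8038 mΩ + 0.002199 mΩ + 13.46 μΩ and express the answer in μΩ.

In μΩ:
  0.8038 mΩ = 0.8038 × 10³ μΩ = 803.8
  0.002199 mΩ = 0.002199 × 10³ μΩ = 2.199
  13.46 μΩ → 13.46
Sum: 803.8 + 2.199 + 13.46 = 819.459

819.459 μΩ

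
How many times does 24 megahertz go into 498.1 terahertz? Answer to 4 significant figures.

(498.1 × 10¹²) / (24 × 10⁶) = 20.754 × 10⁶

20750000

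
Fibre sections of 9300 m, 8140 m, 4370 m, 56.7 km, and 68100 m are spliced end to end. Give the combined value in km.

146.61 km

In km:
  9300 m = 9300e-3 km = 9.3
  8140 m = 8140e-3 km = 8.14
  4370 m = 4370e-3 km = 4.37
  56.7 km → 56.7
  68100 m = 68100e-3 km = 68.1
Sum: 9.3 + 8.14 + 4.37 + 56.7 + 68.1 = 146.61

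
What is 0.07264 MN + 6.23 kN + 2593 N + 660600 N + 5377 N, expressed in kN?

In kN:
  0.07264 MN = 0.07264 × 10³ kN = 72.64
  6.23 kN → 6.23
  2593 N = 2593 × 10⁻³ kN = 2.593
  660600 N = 660600 × 10⁻³ kN = 660.6
  5377 N = 5377 × 10⁻³ kN = 5.377
Sum: 72.64 + 6.23 + 2.593 + 660.6 + 5.377 = 747.44

747.44 kN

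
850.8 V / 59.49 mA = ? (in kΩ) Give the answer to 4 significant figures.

(850.8) / (59.49 × 10^-3) = 14.3016 × 10^3 Ω

14.30 kΩ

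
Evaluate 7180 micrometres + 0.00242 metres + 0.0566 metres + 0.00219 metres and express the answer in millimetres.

68.39 millimetres

In millimetres:
  7180 micrometres = 7180e-3 millimetres = 7.18
  0.00242 metres = 0.00242e3 millimetres = 2.42
  0.0566 metres = 0.0566e3 millimetres = 56.6
  0.00219 metres = 0.00219e3 millimetres = 2.19
Sum: 7.18 + 2.42 + 56.6 + 2.19 = 68.39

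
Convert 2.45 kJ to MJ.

kilo = 10^3, mega = 10^6; factor is 10^-3.
2.45 × 10^-3 = 0.00245

0.00245 MJ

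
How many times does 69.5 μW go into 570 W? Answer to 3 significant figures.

(570) / (69.5e-6) = 8.201e6

8200000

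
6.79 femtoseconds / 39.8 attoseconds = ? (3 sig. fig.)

(6.79 × 10^-15) / (39.8 × 10^-18) = 0.1706 × 10^3

171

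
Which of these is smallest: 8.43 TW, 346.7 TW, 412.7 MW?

8.43 TW = 8430000000000 W
346.7 TW = 346700000000000 W
412.7 MW = 412700000 W

412.7 MW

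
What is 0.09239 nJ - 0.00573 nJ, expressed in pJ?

In pJ:
  0.09239 nJ = 0.09239 × 10³ pJ = 92.39
  0.00573 nJ = 0.00573 × 10³ pJ = 5.73
Difference: 92.39 - 5.73 = 86.66

86.66 pJ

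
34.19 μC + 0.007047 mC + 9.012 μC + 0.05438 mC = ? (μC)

104.629 μC

In μC:
  34.19 μC → 34.19
  0.007047 mC = 0.007047e3 μC = 7.047
  9.012 μC → 9.012
  0.05438 mC = 0.05438e3 μC = 54.38
Sum: 34.19 + 7.047 + 9.012 + 54.38 = 104.629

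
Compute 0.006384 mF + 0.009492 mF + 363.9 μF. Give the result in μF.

In μF:
  0.006384 mF = 0.006384 × 10^3 μF = 6.384
  0.009492 mF = 0.009492 × 10^3 μF = 9.492
  363.9 μF → 363.9
Sum: 6.384 + 9.492 + 363.9 = 379.776

379.776 μF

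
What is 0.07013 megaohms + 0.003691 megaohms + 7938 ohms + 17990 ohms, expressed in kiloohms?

In kiloohms:
  0.07013 megaohms = 0.07013 × 10³ kiloohms = 70.13
  0.003691 megaohms = 0.003691 × 10³ kiloohms = 3.691
  7938 ohms = 7938 × 10⁻³ kiloohms = 7.938
  17990 ohms = 17990 × 10⁻³ kiloohms = 17.99
Sum: 70.13 + 3.691 + 7.938 + 17.99 = 99.749

99.749 kiloohms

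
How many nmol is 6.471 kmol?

6471000000000 nmol

kilo = 10³, nano = 10⁻⁹; factor is 10¹².
6.471 × 10¹² = 6471000000000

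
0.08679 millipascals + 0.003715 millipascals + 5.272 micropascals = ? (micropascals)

95.777 micropascals

In micropascals:
  0.08679 millipascals = 0.08679 × 10³ micropascals = 86.79
  0.003715 millipascals = 0.003715 × 10³ micropascals = 3.715
  5.272 micropascals → 5.272
Sum: 86.79 + 3.715 + 5.272 = 95.777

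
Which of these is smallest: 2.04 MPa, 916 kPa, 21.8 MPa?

2.04 MPa = 2040000 Pa
916 kPa = 916000 Pa
21.8 MPa = 21800000 Pa

916 kPa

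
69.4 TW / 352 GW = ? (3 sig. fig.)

(69.4 × 10¹²) / (352 × 10⁹) = 0.1972 × 10³

197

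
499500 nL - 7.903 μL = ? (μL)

491.597 μL

In μL:
  499500 nL = 499500 × 10^-3 μL = 499.5
  7.903 μL → 7.903
Difference: 499.5 - 7.903 = 491.597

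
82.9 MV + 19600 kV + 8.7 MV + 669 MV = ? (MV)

780.2 MV

In MV:
  82.9 MV → 82.9
  19600 kV = 19600e-3 MV = 19.6
  8.7 MV → 8.7
  669 MV → 669
Sum: 82.9 + 19.6 + 8.7 + 669 = 780.2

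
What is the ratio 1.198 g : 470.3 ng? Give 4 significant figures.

2547000

(1.198) / (470.3e-9) = 0.0025473e9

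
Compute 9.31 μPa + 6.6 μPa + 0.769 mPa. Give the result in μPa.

784.91 μPa

In μPa:
  9.31 μPa → 9.31
  6.6 μPa → 6.6
  0.769 mPa = 0.769 × 10^3 μPa = 769
Sum: 9.31 + 6.6 + 769 = 784.91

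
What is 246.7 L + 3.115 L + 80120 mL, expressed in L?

329.935 L

In L:
  246.7 L → 246.7
  3.115 L → 3.115
  80120 mL = 80120 × 10⁻³ L = 80.12
Sum: 246.7 + 3.115 + 80.12 = 329.935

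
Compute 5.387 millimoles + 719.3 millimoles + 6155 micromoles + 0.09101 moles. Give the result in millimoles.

821.852 millimoles

In millimoles:
  5.387 millimoles → 5.387
  719.3 millimoles → 719.3
  6155 micromoles = 6155 × 10^-3 millimoles = 6.155
  0.09101 moles = 0.09101 × 10^3 millimoles = 91.01
Sum: 5.387 + 719.3 + 6.155 + 91.01 = 821.852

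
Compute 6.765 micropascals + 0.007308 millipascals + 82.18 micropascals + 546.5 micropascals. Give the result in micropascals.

642.753 micropascals

In micropascals:
  6.765 micropascals → 6.765
  0.007308 millipascals = 0.007308e3 micropascals = 7.308
  82.18 micropascals → 82.18
  546.5 micropascals → 546.5
Sum: 6.765 + 7.308 + 82.18 + 546.5 = 642.753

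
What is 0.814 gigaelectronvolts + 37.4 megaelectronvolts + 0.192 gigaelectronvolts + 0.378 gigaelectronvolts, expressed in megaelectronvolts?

1421.4 megaelectronvolts

In megaelectronvolts:
  0.814 gigaelectronvolts = 0.814e3 megaelectronvolts = 814
  37.4 megaelectronvolts → 37.4
  0.192 gigaelectronvolts = 0.192e3 megaelectronvolts = 192
  0.378 gigaelectronvolts = 0.378e3 megaelectronvolts = 378
Sum: 814 + 37.4 + 192 + 378 = 1421.4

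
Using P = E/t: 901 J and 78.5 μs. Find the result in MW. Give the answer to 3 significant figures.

(901) / (78.5e-6) = 11.478e6 W

11.5 MW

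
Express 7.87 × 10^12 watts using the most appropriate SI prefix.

7.87 terawatts

= 7.87 × 10^12 watts; 10^12 is tera.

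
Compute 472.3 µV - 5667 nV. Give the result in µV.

In µV:
  472.3 µV → 472.3
  5667 nV = 5667e-3 µV = 5.667
Difference: 472.3 - 5.667 = 466.633

466.633 µV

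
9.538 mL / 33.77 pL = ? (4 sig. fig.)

282400000

(9.538 × 10⁻³) / (33.77 × 10⁻¹²) = 0.28244 × 10⁹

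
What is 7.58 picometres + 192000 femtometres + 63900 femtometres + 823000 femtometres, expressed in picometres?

In picometres:
  7.58 picometres → 7.58
  192000 femtometres = 192000 × 10⁻³ picometres = 192
  63900 femtometres = 63900 × 10⁻³ picometres = 63.9
  823000 femtometres = 823000 × 10⁻³ picometres = 823
Sum: 7.58 + 192 + 63.9 + 823 = 1086.48

1086.48 picometres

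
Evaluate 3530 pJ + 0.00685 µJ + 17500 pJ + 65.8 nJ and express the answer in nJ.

93.68 nJ

In nJ:
  3530 pJ = 3530 × 10^-3 nJ = 3.53
  0.00685 µJ = 0.00685 × 10^3 nJ = 6.85
  17500 pJ = 17500 × 10^-3 nJ = 17.5
  65.8 nJ → 65.8
Sum: 3.53 + 6.85 + 17.5 + 65.8 = 93.68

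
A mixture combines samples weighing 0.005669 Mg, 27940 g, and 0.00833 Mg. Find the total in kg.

41.939 kg

In kg:
  0.005669 Mg = 0.005669e3 kg = 5.669
  27940 g = 27940e-3 kg = 27.94
  0.00833 Mg = 0.00833e3 kg = 8.33
Sum: 5.669 + 27.94 + 8.33 = 41.939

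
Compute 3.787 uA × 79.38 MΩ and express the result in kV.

0.30061206 kV

3.787e-6 × 79.38e6 = 300.61206 V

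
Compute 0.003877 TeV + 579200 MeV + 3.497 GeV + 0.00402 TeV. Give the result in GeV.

590.594 GeV

In GeV:
  0.003877 TeV = 0.003877 × 10^3 GeV = 3.877
  579200 MeV = 579200 × 10^-3 GeV = 579.2
  3.497 GeV → 3.497
  0.00402 TeV = 0.00402 × 10^3 GeV = 4.02
Sum: 3.877 + 579.2 + 3.497 + 4.02 = 590.594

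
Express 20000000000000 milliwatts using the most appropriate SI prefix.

= 20 × 10⁹ watts; 10⁹ is giga.

20 gigawatts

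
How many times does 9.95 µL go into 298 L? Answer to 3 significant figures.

29900000

(298) / (9.95e-6) = 29.95e6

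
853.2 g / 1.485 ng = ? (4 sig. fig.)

574500000000

(853.2) / (1.485 × 10⁻⁹) = 574.55 × 10⁹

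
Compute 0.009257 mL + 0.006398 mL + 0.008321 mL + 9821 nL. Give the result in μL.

In μL:
  0.009257 mL = 0.009257 × 10³ μL = 9.257
  0.006398 mL = 0.006398 × 10³ μL = 6.398
  0.008321 mL = 0.008321 × 10³ μL = 8.321
  9821 nL = 9821 × 10⁻³ μL = 9.821
Sum: 9.257 + 6.398 + 8.321 + 9.821 = 33.797

33.797 μL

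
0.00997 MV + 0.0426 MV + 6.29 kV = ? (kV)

In kV:
  0.00997 MV = 0.00997 × 10^3 kV = 9.97
  0.0426 MV = 0.0426 × 10^3 kV = 42.6
  6.29 kV → 6.29
Sum: 9.97 + 42.6 + 6.29 = 58.86

58.86 kV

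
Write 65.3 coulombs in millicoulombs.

(no prefix) = 10^0, milli = 10^-3; factor is 10^3.
65.3 × 10^3 = 65300

65300 millicoulombs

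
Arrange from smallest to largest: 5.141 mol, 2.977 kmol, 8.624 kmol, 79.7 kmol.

5.141 mol < 2.977 kmol < 8.624 kmol < 79.7 kmol

5.141 mol = 5.141 mol
2.977 kmol = 2977 mol
8.624 kmol = 8624 mol
79.7 kmol = 79700 mol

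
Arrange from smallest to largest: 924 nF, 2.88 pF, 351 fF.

924 nF = 0.000000924 F
2.88 pF = 0.00000000000288 F
351 fF = 0.000000000000351 F

351 fF < 2.88 pF < 924 nF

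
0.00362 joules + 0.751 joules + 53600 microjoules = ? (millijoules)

808.22 millijoules

In millijoules:
  0.00362 joules = 0.00362e3 millijoules = 3.62
  0.751 joules = 0.751e3 millijoules = 751
  53600 microjoules = 53600e-3 millijoules = 53.6
Sum: 3.62 + 751 + 53.6 = 808.22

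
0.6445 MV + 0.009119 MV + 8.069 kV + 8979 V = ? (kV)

In kV:
  0.6445 MV = 0.6445e3 kV = 644.5
  0.009119 MV = 0.009119e3 kV = 9.119
  8.069 kV → 8.069
  8979 V = 8979e-3 kV = 8.979
Sum: 644.5 + 9.119 + 8.069 + 8.979 = 670.667

670.667 kV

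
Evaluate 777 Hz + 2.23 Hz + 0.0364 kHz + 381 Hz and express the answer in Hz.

In Hz:
  777 Hz → 777
  2.23 Hz → 2.23
  0.0364 kHz = 0.0364e3 Hz = 36.4
  381 Hz → 381
Sum: 777 + 2.23 + 36.4 + 381 = 1196.63

1196.63 Hz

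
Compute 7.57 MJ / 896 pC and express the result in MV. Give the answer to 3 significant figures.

8450000000 MV

(7.57e6) / (896e-12) = 0.0084487e18 V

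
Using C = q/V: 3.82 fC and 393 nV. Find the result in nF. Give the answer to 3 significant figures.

9.72 nF

(3.82 × 10^-15) / (393 × 10^-9) = 0.0097201 × 10^-6 F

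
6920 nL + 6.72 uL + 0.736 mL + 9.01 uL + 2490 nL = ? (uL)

761.14 uL

In uL:
  6920 nL = 6920 × 10⁻³ uL = 6.92
  6.72 uL → 6.72
  0.736 mL = 0.736 × 10³ uL = 736
  9.01 uL → 9.01
  2490 nL = 2490 × 10⁻³ uL = 2.49
Sum: 6.92 + 6.72 + 736 + 9.01 + 2.49 = 761.14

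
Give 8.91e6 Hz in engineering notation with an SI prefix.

8.91 MHz

= 8.91e6 Hz; 1e6 is mega.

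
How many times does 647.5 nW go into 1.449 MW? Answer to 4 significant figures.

2238000000000

(1.449 × 10^6) / (647.5 × 10^-9) = 0.0022378 × 10^15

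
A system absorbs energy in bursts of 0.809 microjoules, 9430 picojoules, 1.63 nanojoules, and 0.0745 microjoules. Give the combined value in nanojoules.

In nanojoules:
  0.809 microjoules = 0.809 × 10^3 nanojoules = 809
  9430 picojoules = 9430 × 10^-3 nanojoules = 9.43
  1.63 nanojoules → 1.63
  0.0745 microjoules = 0.0745 × 10^3 nanojoules = 74.5
Sum: 809 + 9.43 + 1.63 + 74.5 = 894.56

894.56 nanojoules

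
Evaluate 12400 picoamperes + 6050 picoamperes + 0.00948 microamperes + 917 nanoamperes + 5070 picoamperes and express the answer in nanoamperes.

In nanoamperes:
  12400 picoamperes = 12400e-3 nanoamperes = 12.4
  6050 picoamperes = 6050e-3 nanoamperes = 6.05
  0.00948 microamperes = 0.00948e3 nanoamperes = 9.48
  917 nanoamperes → 917
  5070 picoamperes = 5070e-3 nanoamperes = 5.07
Sum: 12.4 + 6.05 + 9.48 + 917 + 5.07 = 950

950 nanoamperes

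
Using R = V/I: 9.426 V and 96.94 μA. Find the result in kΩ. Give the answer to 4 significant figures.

97.24 kΩ

(9.426) / (96.94 × 10^-6) = 0.0972354 × 10^6 Ω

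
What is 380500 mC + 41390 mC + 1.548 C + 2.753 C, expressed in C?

In C:
  380500 mC = 380500e-3 C = 380.5
  41390 mC = 41390e-3 C = 41.39
  1.548 C → 1.548
  2.753 C → 2.753
Sum: 380.5 + 41.39 + 1.548 + 2.753 = 426.191

426.191 C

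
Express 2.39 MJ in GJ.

mega = 10⁶, giga = 10⁹; factor is 10⁻³.
2.39 × 10⁻³ = 0.00239

0.00239 GJ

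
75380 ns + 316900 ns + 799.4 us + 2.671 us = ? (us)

In us:
  75380 ns = 75380e-3 us = 75.38
  316900 ns = 316900e-3 us = 316.9
  799.4 us → 799.4
  2.671 us → 2.671
Sum: 75.38 + 316.9 + 799.4 + 2.671 = 1194.351

1194.351 us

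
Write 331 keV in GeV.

kilo = 10³, giga = 10⁹; factor is 10⁻⁶.
331 × 10⁻⁶ = 0.000331

0.000331 GeV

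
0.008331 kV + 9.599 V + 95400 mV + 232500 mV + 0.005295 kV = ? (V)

In V:
  0.008331 kV = 0.008331e3 V = 8.331
  9.599 V → 9.599
  95400 mV = 95400e-3 V = 95.4
  232500 mV = 232500e-3 V = 232.5
  0.005295 kV = 0.005295e3 V = 5.295
Sum: 8.331 + 9.599 + 95.4 + 232.5 + 5.295 = 351.125

351.125 V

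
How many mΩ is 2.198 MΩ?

2198000000 mΩ

mega = 10^6, milli = 10^-3; factor is 10^9.
2.198 × 10^9 = 2198000000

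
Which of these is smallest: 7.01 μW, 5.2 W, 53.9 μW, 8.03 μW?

7.01 μW = 0.00000701 W
5.2 W = 5.2 W
53.9 μW = 0.0000539 W
8.03 μW = 0.00000803 W

7.01 μW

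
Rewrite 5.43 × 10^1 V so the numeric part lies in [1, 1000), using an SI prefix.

= 54.3 V; mantissa already in [1, 1000).

54.3 V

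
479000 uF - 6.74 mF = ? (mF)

In mF:
  479000 uF = 479000 × 10^-3 mF = 479
  6.74 mF → 6.74
Difference: 479 - 6.74 = 472.26

472.26 mF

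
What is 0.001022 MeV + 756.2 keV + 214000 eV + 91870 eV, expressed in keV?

1063.092 keV

In keV:
  0.001022 MeV = 0.001022 × 10³ keV = 1.022
  756.2 keV → 756.2
  214000 eV = 214000 × 10⁻³ keV = 214
  91870 eV = 91870 × 10⁻³ keV = 91.87
Sum: 1.022 + 756.2 + 214 + 91.87 = 1063.092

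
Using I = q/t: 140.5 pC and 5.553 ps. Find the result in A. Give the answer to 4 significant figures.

25.30 A

(140.5e-12) / (5.553e-12) = 25.3016 A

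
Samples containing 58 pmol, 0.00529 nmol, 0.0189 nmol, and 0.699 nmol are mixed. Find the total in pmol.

781.19 pmol

In pmol:
  58 pmol → 58
  0.00529 nmol = 0.00529e3 pmol = 5.29
  0.0189 nmol = 0.0189e3 pmol = 18.9
  0.699 nmol = 0.699e3 pmol = 699
Sum: 58 + 5.29 + 18.9 + 699 = 781.19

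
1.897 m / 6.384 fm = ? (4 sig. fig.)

297100000000000

(1.897) / (6.384e-15) = 0.29715e15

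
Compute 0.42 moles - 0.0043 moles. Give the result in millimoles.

415.7 millimoles

In millimoles:
  0.42 moles = 0.42 × 10^3 millimoles = 420
  0.0043 moles = 0.0043 × 10^3 millimoles = 4.3
Difference: 420 - 4.3 = 415.7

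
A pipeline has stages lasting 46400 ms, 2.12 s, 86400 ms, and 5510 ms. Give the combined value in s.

140.43 s

In s:
  46400 ms = 46400e-3 s = 46.4
  2.12 s → 2.12
  86400 ms = 86400e-3 s = 86.4
  5510 ms = 5510e-3 s = 5.51
Sum: 46.4 + 2.12 + 86.4 + 5.51 = 140.43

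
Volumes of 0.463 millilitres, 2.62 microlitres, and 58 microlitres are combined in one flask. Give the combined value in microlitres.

In microlitres:
  0.463 millilitres = 0.463e3 microlitres = 463
  2.62 microlitres → 2.62
  58 microlitres → 58
Sum: 463 + 2.62 + 58 = 523.62

523.62 microlitres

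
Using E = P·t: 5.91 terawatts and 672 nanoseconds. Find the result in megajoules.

3.97152 megajoules

5.91 × 10¹² × 672 × 10⁻⁹ = 3971.52 × 10³ J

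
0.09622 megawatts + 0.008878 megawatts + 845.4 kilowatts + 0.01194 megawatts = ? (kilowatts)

962.438 kilowatts

In kilowatts:
  0.09622 megawatts = 0.09622e3 kilowatts = 96.22
  0.008878 megawatts = 0.008878e3 kilowatts = 8.878
  845.4 kilowatts → 845.4
  0.01194 megawatts = 0.01194e3 kilowatts = 11.94
Sum: 96.22 + 8.878 + 845.4 + 11.94 = 962.438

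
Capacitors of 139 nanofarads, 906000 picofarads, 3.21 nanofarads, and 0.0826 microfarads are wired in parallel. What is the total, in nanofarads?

1130.81 nanofarads

In nanofarads:
  139 nanofarads → 139
  906000 picofarads = 906000e-3 nanofarads = 906
  3.21 nanofarads → 3.21
  0.0826 microfarads = 0.0826e3 nanofarads = 82.6
Sum: 139 + 906 + 3.21 + 82.6 = 1130.81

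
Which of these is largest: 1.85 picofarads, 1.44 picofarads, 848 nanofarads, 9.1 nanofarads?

1.85 picofarads = 0.00000000000185 farads
1.44 picofarads = 0.00000000000144 farads
848 nanofarads = 0.000000848 farads
9.1 nanofarads = 0.0000000091 farads

848 nanofarads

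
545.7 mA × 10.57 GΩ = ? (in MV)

5768.049 MV

545.7e-3 × 10.57e9 = 5768.049e6 V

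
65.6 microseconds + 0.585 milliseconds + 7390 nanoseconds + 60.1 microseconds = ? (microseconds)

718.09 microseconds

In microseconds:
  65.6 microseconds → 65.6
  0.585 milliseconds = 0.585 × 10³ microseconds = 585
  7390 nanoseconds = 7390 × 10⁻³ microseconds = 7.39
  60.1 microseconds → 60.1
Sum: 65.6 + 585 + 7.39 + 60.1 = 718.09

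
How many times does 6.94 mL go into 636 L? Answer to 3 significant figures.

(636) / (6.94 × 10^-3) = 91.64 × 10^3

91600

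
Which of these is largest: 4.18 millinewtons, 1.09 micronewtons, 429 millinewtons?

429 millinewtons

4.18 millinewtons = 0.00418 newtons
1.09 micronewtons = 0.00000109 newtons
429 millinewtons = 0.429 newtons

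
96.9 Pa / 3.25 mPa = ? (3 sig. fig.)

(96.9) / (3.25 × 10⁻³) = 29.82 × 10³

29800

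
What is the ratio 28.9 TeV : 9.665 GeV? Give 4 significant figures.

2990

(28.9 × 10^12) / (9.665 × 10^9) = 2.9902 × 10^3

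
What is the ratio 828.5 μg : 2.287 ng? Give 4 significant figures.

362300

(828.5 × 10^-6) / (2.287 × 10^-9) = 362.26 × 10^3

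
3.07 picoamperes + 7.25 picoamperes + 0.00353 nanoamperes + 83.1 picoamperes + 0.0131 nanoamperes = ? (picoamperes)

In picoamperes:
  3.07 picoamperes → 3.07
  7.25 picoamperes → 7.25
  0.00353 nanoamperes = 0.00353e3 picoamperes = 3.53
  83.1 picoamperes → 83.1
  0.0131 nanoamperes = 0.0131e3 picoamperes = 13.1
Sum: 3.07 + 7.25 + 3.53 + 83.1 + 13.1 = 110.05

110.05 picoamperes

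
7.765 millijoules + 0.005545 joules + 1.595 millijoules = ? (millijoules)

In millijoules:
  7.765 millijoules → 7.765
  0.005545 joules = 0.005545 × 10^3 millijoules = 5.545
  1.595 millijoules → 1.595
Sum: 7.765 + 5.545 + 1.595 = 14.905

14.905 millijoules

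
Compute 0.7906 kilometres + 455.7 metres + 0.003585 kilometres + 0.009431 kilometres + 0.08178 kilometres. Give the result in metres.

1341.096 metres

In metres:
  0.7906 kilometres = 0.7906 × 10^3 metres = 790.6
  455.7 metres → 455.7
  0.003585 kilometres = 0.003585 × 10^3 metres = 3.585
  0.009431 kilometres = 0.009431 × 10^3 metres = 9.431
  0.08178 kilometres = 0.08178 × 10^3 metres = 81.78
Sum: 790.6 + 455.7 + 3.585 + 9.431 + 81.78 = 1341.096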